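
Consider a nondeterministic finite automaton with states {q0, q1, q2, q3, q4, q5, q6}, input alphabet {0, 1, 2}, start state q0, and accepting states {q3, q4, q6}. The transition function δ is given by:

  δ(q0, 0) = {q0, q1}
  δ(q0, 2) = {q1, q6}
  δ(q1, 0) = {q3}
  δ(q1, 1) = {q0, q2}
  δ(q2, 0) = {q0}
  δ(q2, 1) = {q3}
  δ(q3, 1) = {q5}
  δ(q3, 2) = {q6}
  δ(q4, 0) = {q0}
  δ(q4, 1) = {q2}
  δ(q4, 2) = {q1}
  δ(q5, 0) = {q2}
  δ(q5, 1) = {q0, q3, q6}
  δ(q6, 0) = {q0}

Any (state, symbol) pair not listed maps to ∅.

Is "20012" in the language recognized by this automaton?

Start in {q0}.
Read '2': {q0} → {q1, q6}.
Read '0': {q1, q6} → {q0, q3}.
Read '0': {q0, q3} → {q0, q1}.
Read '1': {q0, q1} → {q0, q2}.
Read '2': {q0, q2} → {q1, q6}.
The final set {q1, q6} contains the accepting state q6.

Yes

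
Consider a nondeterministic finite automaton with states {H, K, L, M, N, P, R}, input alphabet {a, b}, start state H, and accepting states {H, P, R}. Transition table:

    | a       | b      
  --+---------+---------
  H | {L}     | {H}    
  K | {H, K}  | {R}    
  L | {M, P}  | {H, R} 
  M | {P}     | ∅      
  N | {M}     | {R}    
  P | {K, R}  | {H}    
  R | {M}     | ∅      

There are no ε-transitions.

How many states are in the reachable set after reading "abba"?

Start in {H}.
Read 'a': H→{L}; now {L}.
Read 'b': L→{H, R}; now {H, R}.
Read 'b': H→{H}, R→∅; now {H}.
Read 'a': H→{L}; now {L}.
That set has 1 state.

1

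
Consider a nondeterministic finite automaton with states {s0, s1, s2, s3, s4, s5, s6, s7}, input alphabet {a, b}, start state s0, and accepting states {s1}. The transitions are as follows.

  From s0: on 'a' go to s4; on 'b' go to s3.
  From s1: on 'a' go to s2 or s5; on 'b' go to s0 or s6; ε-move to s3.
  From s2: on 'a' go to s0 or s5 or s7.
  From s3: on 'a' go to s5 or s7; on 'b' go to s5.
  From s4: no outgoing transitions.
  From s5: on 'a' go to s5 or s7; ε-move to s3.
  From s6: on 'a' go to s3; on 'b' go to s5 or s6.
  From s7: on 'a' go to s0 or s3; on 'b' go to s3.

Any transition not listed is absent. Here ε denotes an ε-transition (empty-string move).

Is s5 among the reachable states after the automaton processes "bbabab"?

Yes

Start in {s0}.
Read 'b': s0→{s3}; now {s3}.
Read 'b': s3→{s5}; union {s5}; ε-closure = {s3, s5}.
Read 'a': s3→{s5, s7}, s5→{s5, s7}; union {s5, s7}; ε-closure = {s3, s5, s7}.
Read 'b': s3→{s5}, s5→∅, s7→{s3}; now {s3, s5}.
Read 'a': s3→{s5, s7}, s5→{s5, s7}; union {s5, s7}; ε-closure = {s3, s5, s7}.
Read 'b': s3→{s5}, s5→∅, s7→{s3}; now {s3, s5}.
State s5 is in {s3, s5}.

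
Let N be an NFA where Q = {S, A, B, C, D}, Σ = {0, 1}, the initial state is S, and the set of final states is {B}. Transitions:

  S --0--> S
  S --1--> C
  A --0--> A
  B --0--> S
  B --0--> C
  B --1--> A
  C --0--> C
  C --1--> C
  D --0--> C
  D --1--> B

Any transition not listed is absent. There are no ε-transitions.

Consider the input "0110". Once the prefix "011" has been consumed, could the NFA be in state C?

Yes

Start in {S}.
Read '0': S→{S}; now {S}.
Read '1': S→{C}; now {C}.
Read '1': C→{C}; now {C}.
State C is in {C}.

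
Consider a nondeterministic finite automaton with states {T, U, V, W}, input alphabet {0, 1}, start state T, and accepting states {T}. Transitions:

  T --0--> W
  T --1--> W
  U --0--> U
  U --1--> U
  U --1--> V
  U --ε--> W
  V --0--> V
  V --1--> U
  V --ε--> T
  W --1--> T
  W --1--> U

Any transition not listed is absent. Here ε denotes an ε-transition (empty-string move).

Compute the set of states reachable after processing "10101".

Start in {T}.
Read '1': T→{W}; now {W}.
Read '0': W→∅; now ∅.
The set is empty and remains empty for the remaining 3 symbols.

∅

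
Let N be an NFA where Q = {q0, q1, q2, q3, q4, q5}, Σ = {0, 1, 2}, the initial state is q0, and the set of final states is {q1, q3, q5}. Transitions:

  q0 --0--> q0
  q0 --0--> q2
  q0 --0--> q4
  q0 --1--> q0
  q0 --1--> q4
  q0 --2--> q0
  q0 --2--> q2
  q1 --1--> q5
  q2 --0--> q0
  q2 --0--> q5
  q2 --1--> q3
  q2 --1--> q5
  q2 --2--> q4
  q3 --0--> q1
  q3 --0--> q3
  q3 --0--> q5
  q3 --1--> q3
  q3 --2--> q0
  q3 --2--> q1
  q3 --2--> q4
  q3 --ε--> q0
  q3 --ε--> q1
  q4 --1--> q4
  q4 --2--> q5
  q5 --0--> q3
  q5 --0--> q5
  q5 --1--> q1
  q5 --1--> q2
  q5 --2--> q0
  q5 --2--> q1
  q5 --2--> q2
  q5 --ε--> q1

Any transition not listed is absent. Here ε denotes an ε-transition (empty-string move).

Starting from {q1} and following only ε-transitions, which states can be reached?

{q1}

Begin with {q1}.
No ε-moves leave this set, so the closure equals the set itself.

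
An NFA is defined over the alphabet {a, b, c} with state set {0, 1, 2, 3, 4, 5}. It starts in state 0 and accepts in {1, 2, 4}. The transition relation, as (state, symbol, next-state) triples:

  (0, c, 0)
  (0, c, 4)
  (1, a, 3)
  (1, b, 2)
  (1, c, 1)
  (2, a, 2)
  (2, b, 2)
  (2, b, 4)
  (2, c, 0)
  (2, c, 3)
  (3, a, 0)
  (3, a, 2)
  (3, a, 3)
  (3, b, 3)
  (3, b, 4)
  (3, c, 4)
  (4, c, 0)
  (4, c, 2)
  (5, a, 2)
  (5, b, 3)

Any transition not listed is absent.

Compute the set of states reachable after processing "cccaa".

{0, 2, 3}

Start in {0}.
Read 'c': {0} → {0, 4}.
Read 'c': {0, 4} → {0, 2, 4}.
Read 'c': {0, 2, 4} → {0, 2, 3, 4}.
Read 'a': {0, 2, 3, 4} → {0, 2, 3}.
Read 'a': {0, 2, 3} → {0, 2, 3}.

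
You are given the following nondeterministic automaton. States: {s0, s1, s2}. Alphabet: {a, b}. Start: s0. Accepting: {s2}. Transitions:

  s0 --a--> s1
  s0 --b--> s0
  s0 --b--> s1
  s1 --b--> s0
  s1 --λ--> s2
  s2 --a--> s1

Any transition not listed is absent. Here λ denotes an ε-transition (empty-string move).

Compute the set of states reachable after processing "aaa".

Start in {s0}.
Read 'a': {s0} → {s1, s2}.
Read 'a': {s1, s2} → {s1, s2}.
Read 'a': {s1, s2} → {s1, s2}.

{s1, s2}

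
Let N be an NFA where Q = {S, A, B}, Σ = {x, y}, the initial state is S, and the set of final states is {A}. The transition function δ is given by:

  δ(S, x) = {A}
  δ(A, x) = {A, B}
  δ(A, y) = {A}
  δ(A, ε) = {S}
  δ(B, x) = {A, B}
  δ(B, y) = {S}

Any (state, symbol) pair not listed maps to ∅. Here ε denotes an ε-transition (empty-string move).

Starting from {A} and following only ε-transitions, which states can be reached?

Begin with {A}.
ε-move A → S; add S.

{S, A}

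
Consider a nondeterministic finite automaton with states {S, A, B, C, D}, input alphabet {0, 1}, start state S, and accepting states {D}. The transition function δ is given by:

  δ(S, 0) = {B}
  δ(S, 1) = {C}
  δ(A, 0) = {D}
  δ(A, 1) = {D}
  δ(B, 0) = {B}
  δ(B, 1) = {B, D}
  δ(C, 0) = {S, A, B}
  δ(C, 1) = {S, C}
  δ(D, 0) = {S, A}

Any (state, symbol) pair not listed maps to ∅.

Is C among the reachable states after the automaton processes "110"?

No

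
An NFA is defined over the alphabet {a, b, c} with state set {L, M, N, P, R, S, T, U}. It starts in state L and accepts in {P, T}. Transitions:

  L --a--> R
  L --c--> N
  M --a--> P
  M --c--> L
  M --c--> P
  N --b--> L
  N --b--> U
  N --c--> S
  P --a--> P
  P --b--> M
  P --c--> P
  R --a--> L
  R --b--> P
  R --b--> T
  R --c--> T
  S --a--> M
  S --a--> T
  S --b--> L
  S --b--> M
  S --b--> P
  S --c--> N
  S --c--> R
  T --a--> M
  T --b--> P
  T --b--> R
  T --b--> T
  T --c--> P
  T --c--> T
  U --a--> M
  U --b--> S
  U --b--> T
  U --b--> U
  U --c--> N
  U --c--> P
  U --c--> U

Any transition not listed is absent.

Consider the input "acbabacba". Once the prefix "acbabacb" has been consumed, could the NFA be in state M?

Yes

Start in {L}.
Read 'a': L→{R}; now {R}.
Read 'c': R→{T}; now {T}.
Read 'b': T→{P, R, T}; now {P, R, T}.
Read 'a': P→{P}, R→{L}, T→{M}; now {L, M, P}.
Read 'b': L→∅, M→∅, P→{M}; now {M}.
Read 'a': M→{P}; now {P}.
Read 'c': P→{P}; now {P}.
Read 'b': P→{M}; now {M}.
State M is in {M}.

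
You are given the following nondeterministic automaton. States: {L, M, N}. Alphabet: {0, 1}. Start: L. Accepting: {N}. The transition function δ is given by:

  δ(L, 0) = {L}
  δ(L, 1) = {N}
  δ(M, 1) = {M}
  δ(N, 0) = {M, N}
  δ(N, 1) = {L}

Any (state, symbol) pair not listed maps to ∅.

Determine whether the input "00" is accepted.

Start in {L}.
Read '0': L→{L}; now {L}.
Read '0': L→{L}; now {L}.
The final set {L} contains no accepting state.

No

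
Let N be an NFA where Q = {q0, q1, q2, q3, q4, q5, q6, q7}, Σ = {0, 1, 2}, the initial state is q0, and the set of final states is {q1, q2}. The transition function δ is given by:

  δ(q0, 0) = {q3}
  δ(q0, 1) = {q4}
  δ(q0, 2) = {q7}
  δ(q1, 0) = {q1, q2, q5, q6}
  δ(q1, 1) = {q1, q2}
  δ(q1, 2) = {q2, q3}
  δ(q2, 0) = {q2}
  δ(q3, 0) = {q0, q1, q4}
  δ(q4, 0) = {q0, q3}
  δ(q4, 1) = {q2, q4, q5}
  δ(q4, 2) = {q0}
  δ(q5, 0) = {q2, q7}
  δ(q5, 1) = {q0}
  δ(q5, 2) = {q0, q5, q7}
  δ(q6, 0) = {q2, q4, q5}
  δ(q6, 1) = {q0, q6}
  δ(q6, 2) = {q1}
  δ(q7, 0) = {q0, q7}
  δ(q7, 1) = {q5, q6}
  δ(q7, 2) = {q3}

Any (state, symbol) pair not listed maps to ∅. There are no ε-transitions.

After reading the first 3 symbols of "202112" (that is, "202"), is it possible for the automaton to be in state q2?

Start in {q0}.
Read '2': {q0} → {q7}.
Read '0': {q7} → {q0, q7}.
Read '2': {q0, q7} → {q3, q7}.
State q2 is not in {q3, q7}.

No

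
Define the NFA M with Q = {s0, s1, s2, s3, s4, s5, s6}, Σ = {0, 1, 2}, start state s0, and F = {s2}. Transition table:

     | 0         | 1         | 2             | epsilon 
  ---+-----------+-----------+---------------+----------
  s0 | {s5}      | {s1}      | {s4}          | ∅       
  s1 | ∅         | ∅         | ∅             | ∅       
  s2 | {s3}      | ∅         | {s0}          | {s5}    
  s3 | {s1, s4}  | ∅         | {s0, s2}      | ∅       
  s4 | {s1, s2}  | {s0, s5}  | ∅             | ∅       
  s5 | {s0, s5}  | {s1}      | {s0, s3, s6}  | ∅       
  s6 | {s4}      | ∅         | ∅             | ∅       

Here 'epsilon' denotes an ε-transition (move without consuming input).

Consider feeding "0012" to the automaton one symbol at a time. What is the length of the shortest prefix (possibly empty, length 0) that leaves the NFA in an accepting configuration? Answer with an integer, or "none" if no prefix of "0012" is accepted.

none

Start in {s0}.
Read '0': s0→{s5}; now {s5}.
Read '0': s5→{s0, s5}; now {s0, s5}.
Read '1': s0→{s1}, s5→{s1}; now {s1}.
Read '2': s1→∅; now ∅.
No reachable set along the way intersects F.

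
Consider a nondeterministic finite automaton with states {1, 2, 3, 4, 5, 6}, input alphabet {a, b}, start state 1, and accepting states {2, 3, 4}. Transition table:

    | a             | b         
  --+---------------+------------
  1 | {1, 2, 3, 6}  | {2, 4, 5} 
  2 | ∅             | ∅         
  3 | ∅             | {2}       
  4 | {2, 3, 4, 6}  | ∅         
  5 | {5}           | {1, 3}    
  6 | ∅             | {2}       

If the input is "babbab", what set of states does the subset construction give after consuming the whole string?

{1, 2, 3}

Start in {1}.
Read 'b': {1} → {2, 4, 5}.
Read 'a': {2, 4, 5} → {2, 3, 4, 5, 6}.
Read 'b': {2, 3, 4, 5, 6} → {1, 2, 3}.
Read 'b': {1, 2, 3} → {2, 4, 5}.
Read 'a': {2, 4, 5} → {2, 3, 4, 5, 6}.
Read 'b': {2, 3, 4, 5, 6} → {1, 2, 3}.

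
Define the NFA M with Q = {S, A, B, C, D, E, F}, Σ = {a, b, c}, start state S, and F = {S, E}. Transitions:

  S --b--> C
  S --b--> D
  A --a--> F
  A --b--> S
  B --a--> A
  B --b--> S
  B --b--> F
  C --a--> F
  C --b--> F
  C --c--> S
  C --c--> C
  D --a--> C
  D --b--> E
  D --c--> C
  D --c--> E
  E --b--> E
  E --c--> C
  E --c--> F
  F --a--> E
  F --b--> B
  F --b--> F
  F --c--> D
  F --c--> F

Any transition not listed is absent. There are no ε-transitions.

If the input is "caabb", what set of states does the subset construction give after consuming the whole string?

Start in {S}.
Read 'c': S→∅; now ∅.
The set is empty and remains empty for the remaining 4 symbols.

∅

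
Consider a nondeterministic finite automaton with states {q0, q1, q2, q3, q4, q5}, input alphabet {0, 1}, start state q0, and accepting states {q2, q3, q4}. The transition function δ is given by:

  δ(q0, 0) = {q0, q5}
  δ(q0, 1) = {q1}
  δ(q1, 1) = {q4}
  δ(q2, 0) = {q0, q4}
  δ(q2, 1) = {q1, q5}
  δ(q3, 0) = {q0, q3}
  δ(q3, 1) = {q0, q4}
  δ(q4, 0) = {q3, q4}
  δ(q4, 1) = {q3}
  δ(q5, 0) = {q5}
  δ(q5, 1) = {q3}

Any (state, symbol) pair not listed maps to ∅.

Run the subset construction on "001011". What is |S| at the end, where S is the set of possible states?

3

Start in {q0}.
Read '0': q0→{q0, q5}; now {q0, q5}.
Read '0': q0→{q0, q5}, q5→{q5}; now {q0, q5}.
Read '1': q0→{q1}, q5→{q3}; now {q1, q3}.
Read '0': q1→∅, q3→{q0, q3}; now {q0, q3}.
Read '1': q0→{q1}, q3→{q0, q4}; now {q0, q1, q4}.
Read '1': q0→{q1}, q1→{q4}, q4→{q3}; now {q1, q3, q4}.
That set has 3 states.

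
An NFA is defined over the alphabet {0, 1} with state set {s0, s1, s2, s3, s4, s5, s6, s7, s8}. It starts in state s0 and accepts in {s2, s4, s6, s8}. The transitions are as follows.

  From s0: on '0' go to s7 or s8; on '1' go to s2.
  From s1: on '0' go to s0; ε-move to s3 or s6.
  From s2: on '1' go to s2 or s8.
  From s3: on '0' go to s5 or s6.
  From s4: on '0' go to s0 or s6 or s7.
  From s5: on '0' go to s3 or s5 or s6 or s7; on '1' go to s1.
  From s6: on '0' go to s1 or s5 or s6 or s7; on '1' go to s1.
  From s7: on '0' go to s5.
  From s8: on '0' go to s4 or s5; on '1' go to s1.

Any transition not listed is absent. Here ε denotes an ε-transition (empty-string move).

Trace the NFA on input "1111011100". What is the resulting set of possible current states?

{s0, s1, s3, s5, s6, s7, s8}

Start in {s0}.
Read '1': s0→{s2}; now {s2}.
Read '1': s2→{s2, s8}; now {s2, s8}.
Read '1': s2→{s2, s8}, s8→{s1}; union {s1, s2, s8}; ε-closure = {s1, s2, s3, s6, s8}.
Read '1': s1→∅, s2→{s2, s8}, s3→∅, s6→{s1}, s8→{s1}; union {s1, s2, s8}; ε-closure = {s1, s2, s3, s6, s8}.
Read '0': s1→{s0}, s2→∅, s3→{s5, s6}, s6→{s1, s5, s6, s7}, s8→{s4, s5}; union {s0, s1, s4, s5, s6, s7}; ε-closure = {s0, s1, s3, s4, s5, s6, s7}.
Read '1': s0→{s2}, s1→∅, s3→∅, s4→∅, s5→{s1}, s6→{s1}, s7→∅; union {s1, s2}; ε-closure = {s1, s2, s3, s6}.
Read '1': s1→∅, s2→{s2, s8}, s3→∅, s6→{s1}; union {s1, s2, s8}; ε-closure = {s1, s2, s3, s6, s8}.
Read '1': s1→∅, s2→{s2, s8}, s3→∅, s6→{s1}, s8→{s1}; union {s1, s2, s8}; ε-closure = {s1, s2, s3, s6, s8}.
Read '0': s1→{s0}, s2→∅, s3→{s5, s6}, s6→{s1, s5, s6, s7}, s8→{s4, s5}; union {s0, s1, s4, s5, s6, s7}; ε-closure = {s0, s1, s3, s4, s5, s6, s7}.
Read '0': s0→{s7, s8}, s1→{s0}, s3→{s5, s6}, s4→{s0, s6, s7}, s5→{s3, s5, s6, s7}, s6→{s1, s5, s6, s7}, s7→{s5}; now {s0, s1, s3, s5, s6, s7, s8}.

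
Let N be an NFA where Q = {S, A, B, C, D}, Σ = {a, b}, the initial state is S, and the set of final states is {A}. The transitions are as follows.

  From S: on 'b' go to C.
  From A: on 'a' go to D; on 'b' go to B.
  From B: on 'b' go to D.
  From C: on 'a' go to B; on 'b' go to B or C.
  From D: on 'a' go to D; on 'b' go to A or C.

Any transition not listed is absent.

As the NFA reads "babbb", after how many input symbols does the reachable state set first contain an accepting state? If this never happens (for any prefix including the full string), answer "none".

4

Start in {S}.
Read 'b': {S} → {C}.
Read 'a': {C} → {B}.
Read 'b': {B} → {D}.
Read 'b': {D} → {A, C}.
None of the earlier sets intersect F, but {A, C} does.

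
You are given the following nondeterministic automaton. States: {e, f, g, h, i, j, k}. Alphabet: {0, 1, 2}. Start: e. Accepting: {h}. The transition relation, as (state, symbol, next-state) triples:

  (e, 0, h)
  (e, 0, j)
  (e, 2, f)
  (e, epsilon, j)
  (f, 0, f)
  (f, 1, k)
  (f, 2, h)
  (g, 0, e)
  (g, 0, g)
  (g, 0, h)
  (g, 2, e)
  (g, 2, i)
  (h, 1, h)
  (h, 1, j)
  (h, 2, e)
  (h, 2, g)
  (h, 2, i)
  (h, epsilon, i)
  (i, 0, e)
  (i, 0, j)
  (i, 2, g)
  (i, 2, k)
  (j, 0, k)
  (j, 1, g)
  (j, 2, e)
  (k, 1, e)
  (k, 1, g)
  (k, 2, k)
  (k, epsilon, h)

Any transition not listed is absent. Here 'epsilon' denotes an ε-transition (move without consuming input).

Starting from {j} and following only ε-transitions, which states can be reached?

{j}

Begin with {j}.
No ε-moves leave this set, so the closure equals the set itself.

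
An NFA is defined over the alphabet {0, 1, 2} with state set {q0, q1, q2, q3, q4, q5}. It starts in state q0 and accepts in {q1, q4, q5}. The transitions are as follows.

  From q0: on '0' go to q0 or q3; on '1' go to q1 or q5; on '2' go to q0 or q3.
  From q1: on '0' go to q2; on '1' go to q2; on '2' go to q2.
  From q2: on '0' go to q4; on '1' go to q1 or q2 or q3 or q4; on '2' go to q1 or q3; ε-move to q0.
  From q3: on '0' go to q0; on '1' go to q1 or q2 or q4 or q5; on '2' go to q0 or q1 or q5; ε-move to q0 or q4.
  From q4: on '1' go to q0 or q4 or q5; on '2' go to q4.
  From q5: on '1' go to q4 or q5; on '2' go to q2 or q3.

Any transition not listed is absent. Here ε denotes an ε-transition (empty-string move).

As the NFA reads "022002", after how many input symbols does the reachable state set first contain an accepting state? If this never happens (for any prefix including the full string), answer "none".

1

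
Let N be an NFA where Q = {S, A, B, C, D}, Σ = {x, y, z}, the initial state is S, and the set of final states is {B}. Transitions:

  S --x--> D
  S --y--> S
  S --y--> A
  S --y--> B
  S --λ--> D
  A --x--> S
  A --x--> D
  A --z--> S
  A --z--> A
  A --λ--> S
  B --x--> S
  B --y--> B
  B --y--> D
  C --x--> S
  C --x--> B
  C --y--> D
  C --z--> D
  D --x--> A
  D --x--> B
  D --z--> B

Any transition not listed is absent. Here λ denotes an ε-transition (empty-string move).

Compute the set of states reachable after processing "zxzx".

Start: ε-closure({S}) = {S, D}.
Read 'z': S→∅, D→{B}; now {B}.
Read 'x': B→{S}; union {S}; ε-closure = {S, D}.
Read 'z': S→∅, D→{B}; now {B}.
Read 'x': B→{S}; union {S}; ε-closure = {S, D}.

{S, D}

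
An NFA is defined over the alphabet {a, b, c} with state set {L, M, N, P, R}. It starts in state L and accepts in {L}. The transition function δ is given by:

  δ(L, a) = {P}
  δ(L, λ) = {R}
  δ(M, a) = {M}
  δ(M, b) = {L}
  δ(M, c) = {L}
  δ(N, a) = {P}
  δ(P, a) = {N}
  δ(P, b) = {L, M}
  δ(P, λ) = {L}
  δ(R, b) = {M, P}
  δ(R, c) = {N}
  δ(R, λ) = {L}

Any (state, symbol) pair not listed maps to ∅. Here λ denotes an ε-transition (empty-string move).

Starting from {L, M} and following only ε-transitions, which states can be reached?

Begin with {L, M}.
ε-move L → R; add R.

{L, M, R}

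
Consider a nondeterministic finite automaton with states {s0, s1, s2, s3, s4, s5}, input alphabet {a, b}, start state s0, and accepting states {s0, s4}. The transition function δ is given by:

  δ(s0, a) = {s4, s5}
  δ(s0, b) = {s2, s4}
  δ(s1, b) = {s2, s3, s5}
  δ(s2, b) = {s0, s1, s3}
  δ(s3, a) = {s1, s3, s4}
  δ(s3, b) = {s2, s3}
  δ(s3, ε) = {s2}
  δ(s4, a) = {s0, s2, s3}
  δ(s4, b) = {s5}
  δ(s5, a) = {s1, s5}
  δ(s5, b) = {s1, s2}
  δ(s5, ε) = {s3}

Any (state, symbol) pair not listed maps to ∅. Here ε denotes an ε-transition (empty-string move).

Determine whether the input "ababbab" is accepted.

Yes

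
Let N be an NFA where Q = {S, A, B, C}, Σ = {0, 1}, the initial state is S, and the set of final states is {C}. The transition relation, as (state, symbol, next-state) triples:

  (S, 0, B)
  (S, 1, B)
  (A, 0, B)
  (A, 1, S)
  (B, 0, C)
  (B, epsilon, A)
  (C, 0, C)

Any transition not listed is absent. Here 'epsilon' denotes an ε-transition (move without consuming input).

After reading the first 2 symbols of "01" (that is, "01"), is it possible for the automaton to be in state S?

Yes

Start in {S}.
Read '0': {S} → {A, B}.
Read '1': {A, B} → {S}.
State S is in {S}.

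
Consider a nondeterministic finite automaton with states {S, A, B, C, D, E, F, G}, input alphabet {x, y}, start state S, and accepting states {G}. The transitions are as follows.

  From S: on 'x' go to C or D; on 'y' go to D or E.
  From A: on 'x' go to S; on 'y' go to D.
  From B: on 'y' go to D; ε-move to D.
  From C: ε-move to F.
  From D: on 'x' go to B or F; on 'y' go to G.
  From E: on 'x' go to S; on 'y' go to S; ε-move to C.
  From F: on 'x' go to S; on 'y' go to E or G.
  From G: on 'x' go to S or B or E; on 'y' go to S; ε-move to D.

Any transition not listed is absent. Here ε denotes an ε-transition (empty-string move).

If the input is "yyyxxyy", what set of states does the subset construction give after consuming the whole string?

Start in {S}.
Read 'y': {S} → {C, D, E, F}.
Read 'y': {C, D, E, F} → {S, C, D, E, F, G}.
Read 'y': {S, C, D, E, F, G} → {S, C, D, E, F, G}.
Read 'x': {S, C, D, E, F, G} → {S, B, C, D, E, F}.
Read 'x': {S, B, C, D, E, F} → {S, B, C, D, F}.
Read 'y': {S, B, C, D, F} → {C, D, E, F, G}.
Read 'y': {C, D, E, F, G} → {S, C, D, E, F, G}.

{S, C, D, E, F, G}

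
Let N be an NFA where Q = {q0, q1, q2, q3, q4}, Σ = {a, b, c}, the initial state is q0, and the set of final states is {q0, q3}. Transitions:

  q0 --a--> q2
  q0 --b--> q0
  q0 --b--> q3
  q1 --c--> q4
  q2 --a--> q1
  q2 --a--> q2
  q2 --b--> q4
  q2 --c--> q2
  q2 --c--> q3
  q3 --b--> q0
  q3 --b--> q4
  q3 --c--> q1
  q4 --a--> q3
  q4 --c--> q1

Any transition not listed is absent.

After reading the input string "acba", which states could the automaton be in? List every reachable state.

Start in {q0}.
Read 'a': {q0} → {q2}.
Read 'c': {q2} → {q2, q3}.
Read 'b': {q2, q3} → {q0, q4}.
Read 'a': {q0, q4} → {q2, q3}.

{q2, q3}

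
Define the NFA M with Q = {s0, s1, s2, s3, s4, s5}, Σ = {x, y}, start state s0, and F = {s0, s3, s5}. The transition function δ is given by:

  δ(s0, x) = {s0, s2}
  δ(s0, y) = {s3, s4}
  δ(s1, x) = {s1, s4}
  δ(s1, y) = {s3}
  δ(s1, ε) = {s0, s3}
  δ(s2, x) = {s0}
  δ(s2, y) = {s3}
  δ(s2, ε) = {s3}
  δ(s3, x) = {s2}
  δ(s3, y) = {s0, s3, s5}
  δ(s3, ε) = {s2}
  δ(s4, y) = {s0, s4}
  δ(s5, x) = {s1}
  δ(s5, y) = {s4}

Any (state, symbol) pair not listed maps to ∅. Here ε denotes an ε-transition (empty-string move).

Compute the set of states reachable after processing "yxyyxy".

{s0, s2, s3, s4, s5}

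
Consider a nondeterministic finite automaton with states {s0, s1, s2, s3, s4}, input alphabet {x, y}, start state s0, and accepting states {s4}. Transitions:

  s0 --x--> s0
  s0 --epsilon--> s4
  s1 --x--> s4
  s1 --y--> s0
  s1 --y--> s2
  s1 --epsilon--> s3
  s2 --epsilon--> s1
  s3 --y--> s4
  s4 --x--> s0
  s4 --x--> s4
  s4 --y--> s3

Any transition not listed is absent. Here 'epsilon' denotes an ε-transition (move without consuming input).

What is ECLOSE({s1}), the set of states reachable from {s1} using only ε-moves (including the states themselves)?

{s1, s3}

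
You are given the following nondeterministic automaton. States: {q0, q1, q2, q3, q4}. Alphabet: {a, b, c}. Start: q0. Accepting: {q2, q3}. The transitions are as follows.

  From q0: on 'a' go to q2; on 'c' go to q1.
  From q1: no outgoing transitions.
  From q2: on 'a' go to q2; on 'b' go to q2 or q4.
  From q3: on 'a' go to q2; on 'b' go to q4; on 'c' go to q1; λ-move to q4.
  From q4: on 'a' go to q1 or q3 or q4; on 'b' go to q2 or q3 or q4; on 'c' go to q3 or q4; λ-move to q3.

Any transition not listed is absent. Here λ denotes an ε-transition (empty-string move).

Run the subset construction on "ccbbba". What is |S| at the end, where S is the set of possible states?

Start in {q0}.
Read 'c': {q0} → {q1}.
Read 'c': {q1} → ∅.
The set is empty and remains empty for the remaining 4 symbols.
That set has 0 states.

0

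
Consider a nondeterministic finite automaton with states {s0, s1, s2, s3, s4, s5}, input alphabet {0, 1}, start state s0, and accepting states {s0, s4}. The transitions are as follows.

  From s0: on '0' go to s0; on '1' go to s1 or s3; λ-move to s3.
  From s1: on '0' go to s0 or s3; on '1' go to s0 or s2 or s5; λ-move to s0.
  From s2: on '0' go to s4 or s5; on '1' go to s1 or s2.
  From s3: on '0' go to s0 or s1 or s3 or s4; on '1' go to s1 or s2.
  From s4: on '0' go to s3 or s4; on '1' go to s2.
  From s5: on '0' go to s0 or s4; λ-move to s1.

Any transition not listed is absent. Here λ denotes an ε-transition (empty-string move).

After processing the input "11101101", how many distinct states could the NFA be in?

5

Start: ε-closure({s0}) = {s0, s3}.
Read '1': s0→{s1, s3}, s3→{s1, s2}; union {s1, s2, s3}; ε-closure = {s0, s1, s2, s3}.
Read '1': s0→{s1, s3}, s1→{s0, s2, s5}, s2→{s1, s2}, s3→{s1, s2}; now {s0, s1, s2, s3, s5}.
Read '1': s0→{s1, s3}, s1→{s0, s2, s5}, s2→{s1, s2}, s3→{s1, s2}, s5→∅; now {s0, s1, s2, s3, s5}.
Read '0': s0→{s0}, s1→{s0, s3}, s2→{s4, s5}, s3→{s0, s1, s3, s4}, s5→{s0, s4}; now {s0, s1, s3, s4, s5}.
Read '1': s0→{s1, s3}, s1→{s0, s2, s5}, s3→{s1, s2}, s4→{s2}, s5→∅; now {s0, s1, s2, s3, s5}.
Read '1': s0→{s1, s3}, s1→{s0, s2, s5}, s2→{s1, s2}, s3→{s1, s2}, s5→∅; now {s0, s1, s2, s3, s5}.
Read '0': s0→{s0}, s1→{s0, s3}, s2→{s4, s5}, s3→{s0, s1, s3, s4}, s5→{s0, s4}; now {s0, s1, s3, s4, s5}.
Read '1': s0→{s1, s3}, s1→{s0, s2, s5}, s3→{s1, s2}, s4→{s2}, s5→∅; now {s0, s1, s2, s3, s5}.
That set has 5 states.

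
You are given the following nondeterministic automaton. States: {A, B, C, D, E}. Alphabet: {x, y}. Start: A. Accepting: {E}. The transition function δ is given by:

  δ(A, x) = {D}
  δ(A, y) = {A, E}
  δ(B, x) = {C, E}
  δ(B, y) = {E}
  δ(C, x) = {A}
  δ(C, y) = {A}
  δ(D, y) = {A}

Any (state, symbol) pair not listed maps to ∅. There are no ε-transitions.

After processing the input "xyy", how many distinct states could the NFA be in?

2

Start in {A}.
Read 'x': A→{D}; now {D}.
Read 'y': D→{A}; now {A}.
Read 'y': A→{A, E}; now {A, E}.
That set has 2 states.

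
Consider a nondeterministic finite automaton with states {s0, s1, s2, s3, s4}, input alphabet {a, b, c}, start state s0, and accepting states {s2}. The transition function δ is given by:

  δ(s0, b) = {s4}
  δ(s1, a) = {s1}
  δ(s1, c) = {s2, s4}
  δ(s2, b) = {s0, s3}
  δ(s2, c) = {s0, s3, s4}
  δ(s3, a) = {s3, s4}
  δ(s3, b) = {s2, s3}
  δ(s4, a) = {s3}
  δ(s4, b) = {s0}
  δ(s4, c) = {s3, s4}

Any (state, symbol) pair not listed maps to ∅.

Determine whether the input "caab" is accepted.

No

Start in {s0}.
Read 'c': s0→∅; now ∅.
The set is empty and remains empty for the remaining 3 symbols.
The final set ∅ contains no accepting state.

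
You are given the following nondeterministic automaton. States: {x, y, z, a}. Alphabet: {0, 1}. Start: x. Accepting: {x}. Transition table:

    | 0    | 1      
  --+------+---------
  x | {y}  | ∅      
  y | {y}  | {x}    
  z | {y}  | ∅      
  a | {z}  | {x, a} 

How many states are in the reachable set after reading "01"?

1

Start in {x}.
Read '0': {x} → {y}.
Read '1': {y} → {x}.
That set has 1 state.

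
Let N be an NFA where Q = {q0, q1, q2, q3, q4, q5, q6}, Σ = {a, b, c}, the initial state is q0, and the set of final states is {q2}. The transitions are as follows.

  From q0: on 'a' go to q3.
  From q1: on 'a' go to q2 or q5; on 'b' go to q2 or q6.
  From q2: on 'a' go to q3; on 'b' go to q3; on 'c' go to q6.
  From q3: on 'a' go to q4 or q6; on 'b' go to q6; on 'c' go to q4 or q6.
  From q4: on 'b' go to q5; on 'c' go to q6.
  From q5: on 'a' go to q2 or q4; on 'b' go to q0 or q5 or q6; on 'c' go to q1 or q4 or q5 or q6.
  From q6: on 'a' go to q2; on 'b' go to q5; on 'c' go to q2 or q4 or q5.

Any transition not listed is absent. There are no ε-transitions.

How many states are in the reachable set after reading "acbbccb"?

5

Start in {q0}.
Read 'a': q0→{q3}; now {q3}.
Read 'c': q3→{q4, q6}; now {q4, q6}.
Read 'b': q4→{q5}, q6→{q5}; now {q5}.
Read 'b': q5→{q0, q5, q6}; now {q0, q5, q6}.
Read 'c': q0→∅, q5→{q1, q4, q5, q6}, q6→{q2, q4, q5}; now {q1, q2, q4, q5, q6}.
Read 'c': q1→∅, q2→{q6}, q4→{q6}, q5→{q1, q4, q5, q6}, q6→{q2, q4, q5}; now {q1, q2, q4, q5, q6}.
Read 'b': q1→{q2, q6}, q2→{q3}, q4→{q5}, q5→{q0, q5, q6}, q6→{q5}; now {q0, q2, q3, q5, q6}.
That set has 5 states.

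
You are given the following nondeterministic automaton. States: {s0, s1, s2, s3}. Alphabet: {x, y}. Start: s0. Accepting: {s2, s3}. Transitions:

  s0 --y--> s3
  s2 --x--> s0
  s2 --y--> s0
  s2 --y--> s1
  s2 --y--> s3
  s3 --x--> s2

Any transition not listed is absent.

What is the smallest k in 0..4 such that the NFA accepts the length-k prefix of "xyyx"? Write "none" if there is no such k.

Start in {s0}.
Read 'x': s0→∅; now ∅.
The set is empty and remains empty for the remaining 3 symbols.
No reachable set along the way intersects F.

none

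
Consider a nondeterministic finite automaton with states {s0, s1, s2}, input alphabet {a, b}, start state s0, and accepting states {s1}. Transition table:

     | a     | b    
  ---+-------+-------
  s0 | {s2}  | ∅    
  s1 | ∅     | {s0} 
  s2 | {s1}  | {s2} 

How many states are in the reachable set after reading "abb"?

Start in {s0}.
Read 'a': {s0} → {s2}.
Read 'b': {s2} → {s2}.
Read 'b': {s2} → {s2}.
That set has 1 state.

1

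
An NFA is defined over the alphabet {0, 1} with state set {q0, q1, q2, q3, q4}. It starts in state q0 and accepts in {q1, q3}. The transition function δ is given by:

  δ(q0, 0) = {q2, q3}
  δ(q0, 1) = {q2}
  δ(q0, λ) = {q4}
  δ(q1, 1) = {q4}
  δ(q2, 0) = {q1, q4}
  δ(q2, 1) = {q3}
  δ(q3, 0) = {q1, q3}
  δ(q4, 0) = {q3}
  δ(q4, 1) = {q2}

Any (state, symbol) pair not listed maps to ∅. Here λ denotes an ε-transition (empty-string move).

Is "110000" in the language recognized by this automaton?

Yes

Start: ε-closure({q0}) = {q0, q4}.
Read '1': {q0, q4} → {q2}.
Read '1': {q2} → {q3}.
Read '0': {q3} → {q1, q3}.
Read '0': {q1, q3} → {q1, q3}.
Read '0': {q1, q3} → {q1, q3}.
Read '0': {q1, q3} → {q1, q3}.
The final set {q1, q3} contains the accepting states q1, q3.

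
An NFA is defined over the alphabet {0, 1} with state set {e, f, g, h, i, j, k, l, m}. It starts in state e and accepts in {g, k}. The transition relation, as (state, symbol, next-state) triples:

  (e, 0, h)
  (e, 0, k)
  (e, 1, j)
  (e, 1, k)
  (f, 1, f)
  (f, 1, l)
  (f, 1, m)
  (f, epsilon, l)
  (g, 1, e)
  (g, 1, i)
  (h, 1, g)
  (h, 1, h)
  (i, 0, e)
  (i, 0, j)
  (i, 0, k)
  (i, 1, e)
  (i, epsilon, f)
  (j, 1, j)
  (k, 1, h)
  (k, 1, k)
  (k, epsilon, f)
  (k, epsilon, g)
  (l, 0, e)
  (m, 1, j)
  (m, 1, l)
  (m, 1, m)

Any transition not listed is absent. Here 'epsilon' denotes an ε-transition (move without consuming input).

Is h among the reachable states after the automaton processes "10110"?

Yes

Start in {e}.
Read '1': e→{j, k}; union {j, k}; ε-closure = {f, g, j, k, l}.
Read '0': f→∅, g→∅, j→∅, k→∅, l→{e}; now {e}.
Read '1': e→{j, k}; union {j, k}; ε-closure = {f, g, j, k, l}.
Read '1': f→{f, l, m}, g→{e, i}, j→{j}, k→{h, k}, l→∅; union {e, f, h, i, j, k, l, m}; ε-closure = {e, f, g, h, i, j, k, l, m}.
Read '0': e→{h, k}, f→∅, g→∅, h→∅, i→{e, j, k}, j→∅, k→∅, l→{e}, m→∅; union {e, h, j, k}; ε-closure = {e, f, g, h, j, k, l}.
State h is in {e, f, g, h, j, k, l}.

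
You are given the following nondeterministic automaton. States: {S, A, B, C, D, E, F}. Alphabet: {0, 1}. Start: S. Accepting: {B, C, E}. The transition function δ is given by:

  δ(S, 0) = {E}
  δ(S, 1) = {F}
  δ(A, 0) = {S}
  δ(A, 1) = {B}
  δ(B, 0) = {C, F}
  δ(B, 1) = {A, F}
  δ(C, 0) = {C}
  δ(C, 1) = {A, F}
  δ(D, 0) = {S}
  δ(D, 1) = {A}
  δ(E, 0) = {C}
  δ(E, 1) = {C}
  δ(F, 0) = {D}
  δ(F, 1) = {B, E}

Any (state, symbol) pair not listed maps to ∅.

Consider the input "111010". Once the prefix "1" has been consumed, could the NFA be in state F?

Yes

Start in {S}.
Read '1': S→{F}; now {F}.
State F is in {F}.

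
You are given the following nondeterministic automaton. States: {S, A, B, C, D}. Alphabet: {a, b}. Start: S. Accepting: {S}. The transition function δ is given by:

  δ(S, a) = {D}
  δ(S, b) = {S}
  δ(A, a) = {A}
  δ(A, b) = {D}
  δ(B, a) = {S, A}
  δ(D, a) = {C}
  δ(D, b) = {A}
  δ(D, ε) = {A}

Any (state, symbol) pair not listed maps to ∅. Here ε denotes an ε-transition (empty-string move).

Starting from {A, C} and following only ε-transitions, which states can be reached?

{A, C}

Begin with {A, C}.
No ε-moves leave this set, so the closure equals the set itself.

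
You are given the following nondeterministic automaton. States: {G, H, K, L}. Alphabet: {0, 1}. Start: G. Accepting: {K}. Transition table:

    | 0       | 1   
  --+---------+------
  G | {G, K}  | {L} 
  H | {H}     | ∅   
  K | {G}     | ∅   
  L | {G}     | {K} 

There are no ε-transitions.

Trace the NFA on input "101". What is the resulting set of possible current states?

{L}

Start in {G}.
Read '1': {G} → {L}.
Read '0': {L} → {G}.
Read '1': {G} → {L}.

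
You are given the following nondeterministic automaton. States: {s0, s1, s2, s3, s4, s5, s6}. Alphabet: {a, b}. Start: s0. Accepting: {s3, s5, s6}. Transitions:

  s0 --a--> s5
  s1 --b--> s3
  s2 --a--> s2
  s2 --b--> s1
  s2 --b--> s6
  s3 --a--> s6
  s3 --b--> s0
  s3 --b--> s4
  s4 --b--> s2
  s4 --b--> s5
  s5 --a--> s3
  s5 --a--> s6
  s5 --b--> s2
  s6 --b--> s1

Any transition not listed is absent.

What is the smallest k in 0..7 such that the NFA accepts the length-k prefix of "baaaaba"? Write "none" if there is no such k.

Start in {s0}.
Read 'b': s0→∅; now ∅.
The set is empty and remains empty for the remaining 6 symbols.
No reachable set along the way intersects F.

none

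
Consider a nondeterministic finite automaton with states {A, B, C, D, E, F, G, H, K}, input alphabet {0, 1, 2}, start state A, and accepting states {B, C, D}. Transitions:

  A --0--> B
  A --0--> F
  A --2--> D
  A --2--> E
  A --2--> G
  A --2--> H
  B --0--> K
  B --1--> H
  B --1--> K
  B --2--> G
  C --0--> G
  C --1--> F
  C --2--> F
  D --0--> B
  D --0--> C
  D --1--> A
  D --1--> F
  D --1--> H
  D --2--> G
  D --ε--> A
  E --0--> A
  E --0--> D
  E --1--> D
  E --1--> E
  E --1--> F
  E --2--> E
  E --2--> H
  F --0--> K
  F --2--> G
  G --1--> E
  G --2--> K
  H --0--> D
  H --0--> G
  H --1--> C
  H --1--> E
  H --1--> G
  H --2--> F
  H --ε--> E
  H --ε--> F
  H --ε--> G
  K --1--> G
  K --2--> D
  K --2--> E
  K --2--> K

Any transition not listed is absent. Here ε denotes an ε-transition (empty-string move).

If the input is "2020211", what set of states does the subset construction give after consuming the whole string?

Start in {A}.
Read '2': A→{D, E, G, H}; union {D, E, G, H}; ε-closure = {A, D, E, F, G, H}.
Read '0': A→{B, F}, D→{B, C}, E→{A, D}, F→{K}, G→∅, H→{D, G}; now {A, B, C, D, F, G, K}.
Read '2': A→{D, E, G, H}, B→{G}, C→{F}, D→{G}, F→{G}, G→{K}, K→{D, E, K}; union {D, E, F, G, H, K}; ε-closure = {A, D, E, F, G, H, K}.
Read '0': A→{B, F}, D→{B, C}, E→{A, D}, F→{K}, G→∅, H→{D, G}, K→∅; now {A, B, C, D, F, G, K}.
Read '2': A→{D, E, G, H}, B→{G}, C→{F}, D→{G}, F→{G}, G→{K}, K→{D, E, K}; union {D, E, F, G, H, K}; ε-closure = {A, D, E, F, G, H, K}.
Read '1': A→∅, D→{A, F, H}, E→{D, E, F}, F→∅, G→{E}, H→{C, E, G}, K→{G}; now {A, C, D, E, F, G, H}.
Read '1': A→∅, C→{F}, D→{A, F, H}, E→{D, E, F}, F→∅, G→{E}, H→{C, E, G}; now {A, C, D, E, F, G, H}.

{A, C, D, E, F, G, H}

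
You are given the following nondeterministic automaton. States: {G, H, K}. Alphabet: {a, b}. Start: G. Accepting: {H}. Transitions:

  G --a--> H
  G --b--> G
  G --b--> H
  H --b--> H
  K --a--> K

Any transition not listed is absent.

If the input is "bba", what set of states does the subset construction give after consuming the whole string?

{H}

Start in {G}.
Read 'b': {G} → {G, H}.
Read 'b': {G, H} → {G, H}.
Read 'a': {G, H} → {H}.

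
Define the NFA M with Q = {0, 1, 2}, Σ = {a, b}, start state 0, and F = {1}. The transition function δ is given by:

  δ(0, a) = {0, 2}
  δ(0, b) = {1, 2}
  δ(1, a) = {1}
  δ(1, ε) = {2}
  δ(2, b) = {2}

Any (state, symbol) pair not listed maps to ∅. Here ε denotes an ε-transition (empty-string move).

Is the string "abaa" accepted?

Start in {0}.
Read 'a': {0} → {0, 2}.
Read 'b': {0, 2} → {1, 2}.
Read 'a': {1, 2} → {1, 2}.
Read 'a': {1, 2} → {1, 2}.
The final set {1, 2} contains the accepting state 1.

Yes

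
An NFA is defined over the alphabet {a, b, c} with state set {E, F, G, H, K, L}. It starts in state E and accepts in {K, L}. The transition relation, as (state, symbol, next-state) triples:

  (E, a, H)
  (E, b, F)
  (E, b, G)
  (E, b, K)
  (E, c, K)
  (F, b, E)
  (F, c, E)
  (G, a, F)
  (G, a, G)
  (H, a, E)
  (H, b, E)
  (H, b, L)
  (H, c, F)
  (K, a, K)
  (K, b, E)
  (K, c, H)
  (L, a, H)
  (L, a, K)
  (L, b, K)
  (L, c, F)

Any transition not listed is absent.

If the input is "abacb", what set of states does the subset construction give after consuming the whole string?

{E, L}

Start in {E}.
Read 'a': {E} → {H}.
Read 'b': {H} → {E, L}.
Read 'a': {E, L} → {H, K}.
Read 'c': {H, K} → {F, H}.
Read 'b': {F, H} → {E, L}.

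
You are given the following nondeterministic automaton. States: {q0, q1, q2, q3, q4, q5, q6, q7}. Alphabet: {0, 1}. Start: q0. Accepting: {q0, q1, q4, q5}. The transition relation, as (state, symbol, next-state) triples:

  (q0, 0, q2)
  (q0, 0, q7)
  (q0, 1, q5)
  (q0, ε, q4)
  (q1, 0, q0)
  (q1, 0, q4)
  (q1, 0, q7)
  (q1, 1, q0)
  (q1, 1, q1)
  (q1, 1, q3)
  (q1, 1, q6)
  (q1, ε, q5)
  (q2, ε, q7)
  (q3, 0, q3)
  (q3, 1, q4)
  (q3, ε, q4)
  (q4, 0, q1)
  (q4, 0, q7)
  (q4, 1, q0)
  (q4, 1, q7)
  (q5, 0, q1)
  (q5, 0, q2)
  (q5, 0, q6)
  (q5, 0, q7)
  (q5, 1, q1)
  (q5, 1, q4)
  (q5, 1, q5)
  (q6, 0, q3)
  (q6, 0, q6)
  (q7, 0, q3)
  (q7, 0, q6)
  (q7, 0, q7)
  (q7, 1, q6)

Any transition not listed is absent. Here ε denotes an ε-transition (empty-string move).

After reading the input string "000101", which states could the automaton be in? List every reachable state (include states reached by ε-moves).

Start: ε-closure({q0}) = {q0, q4}.
Read '0': q0→{q2, q7}, q4→{q1, q7}; union {q1, q2, q7}; ε-closure = {q1, q2, q5, q7}.
Read '0': q1→{q0, q4, q7}, q2→∅, q5→{q1, q2, q6, q7}, q7→{q3, q6, q7}; union {q0, q1, q2, q3, q4, q6, q7}; ε-closure = {q0, q1, q2, q3, q4, q5, q6, q7}.
Read '0': q0→{q2, q7}, q1→{q0, q4, q7}, q2→∅, q3→{q3}, q4→{q1, q7}, q5→{q1, q2, q6, q7}, q6→{q3, q6}, q7→{q3, q6, q7}; union {q0, q1, q2, q3, q4, q6, q7}; ε-closure = {q0, q1, q2, q3, q4, q5, q6, q7}.
Read '1': q0→{q5}, q1→{q0, q1, q3, q6}, q2→∅, q3→{q4}, q4→{q0, q7}, q5→{q1, q4, q5}, q6→∅, q7→{q6}; now {q0, q1, q3, q4, q5, q6, q7}.
Read '0': q0→{q2, q7}, q1→{q0, q4, q7}, q3→{q3}, q4→{q1, q7}, q5→{q1, q2, q6, q7}, q6→{q3, q6}, q7→{q3, q6, q7}; union {q0, q1, q2, q3, q4, q6, q7}; ε-closure = {q0, q1, q2, q3, q4, q5, q6, q7}.
Read '1': q0→{q5}, q1→{q0, q1, q3, q6}, q2→∅, q3→{q4}, q4→{q0, q7}, q5→{q1, q4, q5}, q6→∅, q7→{q6}; now {q0, q1, q3, q4, q5, q6, q7}.

{q0, q1, q3, q4, q5, q6, q7}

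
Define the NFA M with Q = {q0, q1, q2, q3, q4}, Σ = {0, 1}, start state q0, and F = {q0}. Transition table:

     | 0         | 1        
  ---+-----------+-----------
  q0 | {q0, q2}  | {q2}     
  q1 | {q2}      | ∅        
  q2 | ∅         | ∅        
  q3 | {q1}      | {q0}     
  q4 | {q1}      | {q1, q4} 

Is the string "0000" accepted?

Start in {q0}.
Read '0': q0→{q0, q2}; now {q0, q2}.
Read '0': q0→{q0, q2}, q2→∅; now {q0, q2}.
Read '0': q0→{q0, q2}, q2→∅; now {q0, q2}.
Read '0': q0→{q0, q2}, q2→∅; now {q0, q2}.
The final set {q0, q2} contains the accepting state q0.

Yes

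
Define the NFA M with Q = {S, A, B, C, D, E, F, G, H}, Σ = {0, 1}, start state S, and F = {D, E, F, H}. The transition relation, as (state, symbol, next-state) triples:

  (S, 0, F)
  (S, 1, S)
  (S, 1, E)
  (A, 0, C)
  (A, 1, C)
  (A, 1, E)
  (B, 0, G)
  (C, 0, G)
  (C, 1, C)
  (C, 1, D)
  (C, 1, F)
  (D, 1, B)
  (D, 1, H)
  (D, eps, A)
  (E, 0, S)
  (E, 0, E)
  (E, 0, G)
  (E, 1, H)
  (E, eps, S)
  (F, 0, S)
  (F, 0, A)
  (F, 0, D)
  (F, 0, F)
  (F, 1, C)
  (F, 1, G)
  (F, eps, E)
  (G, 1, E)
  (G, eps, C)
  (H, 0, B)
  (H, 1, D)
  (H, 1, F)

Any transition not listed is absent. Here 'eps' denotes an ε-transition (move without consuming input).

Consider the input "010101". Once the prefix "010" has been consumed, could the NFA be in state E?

Start in {S}.
Read '0': {S} → {S, E, F}.
Read '1': {S, E, F} → {S, C, E, G, H}.
Read '0': {S, C, E, G, H} → {S, B, C, E, F, G}.
State E is in {S, B, C, E, F, G}.

Yes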